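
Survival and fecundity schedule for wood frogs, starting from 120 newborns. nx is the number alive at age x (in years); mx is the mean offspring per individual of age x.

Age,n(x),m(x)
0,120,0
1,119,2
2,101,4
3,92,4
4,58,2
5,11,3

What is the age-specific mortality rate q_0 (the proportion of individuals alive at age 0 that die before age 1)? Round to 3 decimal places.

lx = nx/n0 = nx/120: 1, 0.99167…, 0.84167…, 0.76667…, 0.48333…, 0.09167…
q_0 = (l_0 − l_1) / l_0 = (1 − 0.991667…) / 1
     = 0.008333… / 1 = 0.008333… → 0.008

0.008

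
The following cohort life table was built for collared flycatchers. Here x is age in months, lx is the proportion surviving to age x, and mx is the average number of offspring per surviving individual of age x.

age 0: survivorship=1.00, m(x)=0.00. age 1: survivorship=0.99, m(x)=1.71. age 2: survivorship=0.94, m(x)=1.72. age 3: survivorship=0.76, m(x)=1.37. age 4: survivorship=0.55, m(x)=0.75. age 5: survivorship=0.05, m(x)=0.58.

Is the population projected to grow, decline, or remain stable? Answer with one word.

R0 = Σ lx·mx = 0 + 1.6929 + 1.6168 + 1.0412 + 0.4125 + 0.029 = 4.7924
R0 > 1, so the population is growing.

growing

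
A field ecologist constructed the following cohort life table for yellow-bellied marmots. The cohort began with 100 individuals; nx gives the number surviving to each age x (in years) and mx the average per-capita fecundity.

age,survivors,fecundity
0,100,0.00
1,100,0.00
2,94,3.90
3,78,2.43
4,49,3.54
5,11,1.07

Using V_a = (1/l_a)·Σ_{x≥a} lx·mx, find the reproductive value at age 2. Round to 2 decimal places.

lx = nx/n0 = nx/100: 1, 1, 0.94, 0.78, 0.49, 0.11
lx·mx for x ≥ 2: 3.666, 1.8954, 1.7346, 0.1177 → sum = 7.4137
V_2 = 7.4137 / l_2 = 7.4137 / 0.94 = 7.886915… → 7.89

7.89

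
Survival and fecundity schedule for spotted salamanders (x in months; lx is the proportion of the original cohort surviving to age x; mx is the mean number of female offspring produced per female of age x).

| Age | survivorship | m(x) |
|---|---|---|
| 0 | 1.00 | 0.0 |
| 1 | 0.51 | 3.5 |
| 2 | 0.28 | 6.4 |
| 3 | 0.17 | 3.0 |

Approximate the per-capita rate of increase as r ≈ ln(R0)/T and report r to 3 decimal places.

R0 = Σ lx·mx = 0 + 1.785 + 1.792 + 0.51 = 4.087
Σ x·lx·mx = 6.899; T = 6.899/4.087 = 1.68804…
r ≈ ln(R0)/T = ln(4.087)/1.68804… = 0.83399… → 0.834

0.834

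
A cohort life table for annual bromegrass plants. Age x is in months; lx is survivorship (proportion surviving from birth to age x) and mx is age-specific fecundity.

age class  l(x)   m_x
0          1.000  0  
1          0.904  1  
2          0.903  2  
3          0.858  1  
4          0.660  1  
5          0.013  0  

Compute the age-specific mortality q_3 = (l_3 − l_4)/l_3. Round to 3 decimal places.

q_3 = (l_3 − l_4) / l_3 = (0.858 − 0.66) / 0.858
     = 0.198 / 0.858 = 0.230769… → 0.231

0.231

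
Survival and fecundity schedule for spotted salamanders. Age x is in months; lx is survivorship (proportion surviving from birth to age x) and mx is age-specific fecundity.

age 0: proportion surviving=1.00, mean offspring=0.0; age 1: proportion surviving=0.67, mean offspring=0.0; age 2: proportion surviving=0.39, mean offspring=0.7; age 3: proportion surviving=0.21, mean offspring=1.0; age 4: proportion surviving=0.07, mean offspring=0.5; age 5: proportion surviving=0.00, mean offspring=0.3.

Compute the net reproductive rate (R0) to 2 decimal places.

lx·mx by age: 0, 0, 0.273, 0.21, 0.035, 0
R0 = Σ lx·mx = 0.518 → 0.52

0.52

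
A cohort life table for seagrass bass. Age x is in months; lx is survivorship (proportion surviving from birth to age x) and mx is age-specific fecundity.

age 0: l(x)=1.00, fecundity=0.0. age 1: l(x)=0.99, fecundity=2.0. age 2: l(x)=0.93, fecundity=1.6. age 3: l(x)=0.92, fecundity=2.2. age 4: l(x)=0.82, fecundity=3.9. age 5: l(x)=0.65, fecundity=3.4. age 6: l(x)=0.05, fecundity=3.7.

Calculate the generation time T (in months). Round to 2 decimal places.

3.25

lx·mx: 0, 1.98, 1.488, 2.024, 3.198, 2.21, 0.185 → R0 = 11.085
x·lx·mx: 0, 1.98, 2.976, 6.072, 12.792, 11.05, 1.11 → Σ = 35.98
T = 35.98 / 11.085 = 3.245828… → 3.25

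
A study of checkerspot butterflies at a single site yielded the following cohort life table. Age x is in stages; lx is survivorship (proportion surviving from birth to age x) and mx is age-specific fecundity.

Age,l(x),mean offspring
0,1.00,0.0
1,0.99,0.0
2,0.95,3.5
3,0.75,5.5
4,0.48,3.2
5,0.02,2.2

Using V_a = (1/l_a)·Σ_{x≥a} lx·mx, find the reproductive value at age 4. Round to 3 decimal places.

3.292

lx·mx for x ≥ 4: 1.536, 0.044 → sum = 1.58
V_4 = 1.58 / l_4 = 1.58 / 0.48 = 3.291667… → 3.292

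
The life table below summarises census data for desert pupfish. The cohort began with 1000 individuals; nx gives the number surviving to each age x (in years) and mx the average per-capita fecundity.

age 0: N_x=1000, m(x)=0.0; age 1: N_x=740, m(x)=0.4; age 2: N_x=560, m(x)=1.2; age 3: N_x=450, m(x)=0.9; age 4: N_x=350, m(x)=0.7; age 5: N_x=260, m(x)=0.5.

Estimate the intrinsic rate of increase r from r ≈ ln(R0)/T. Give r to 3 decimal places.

lx = nx/n0 = nx/1000: 1, 0.74, 0.56, 0.45, 0.35, 0.26
R0 = Σ lx·mx = 0 + 0.296 + 0.672 + 0.405 + 0.245 + 0.13 = 1.748
Σ x·lx·mx = 4.485; T = 4.485/1.748 = 2.56579…
r ≈ ln(R0)/T = ln(1.748)/2.56579… = 0.21766… → 0.218

0.218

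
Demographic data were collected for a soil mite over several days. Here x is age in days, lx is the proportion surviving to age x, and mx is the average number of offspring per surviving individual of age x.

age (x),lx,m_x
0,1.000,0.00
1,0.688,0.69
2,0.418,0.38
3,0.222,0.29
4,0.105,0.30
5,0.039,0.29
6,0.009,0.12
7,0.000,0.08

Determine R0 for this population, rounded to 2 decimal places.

lx·mx by age: 0, 0.47472, 0.15884, 0.06438, 0.0315, 0.01131, 0.00108, 0
R0 = Σ lx·mx = 0.74183 → 0.74

0.74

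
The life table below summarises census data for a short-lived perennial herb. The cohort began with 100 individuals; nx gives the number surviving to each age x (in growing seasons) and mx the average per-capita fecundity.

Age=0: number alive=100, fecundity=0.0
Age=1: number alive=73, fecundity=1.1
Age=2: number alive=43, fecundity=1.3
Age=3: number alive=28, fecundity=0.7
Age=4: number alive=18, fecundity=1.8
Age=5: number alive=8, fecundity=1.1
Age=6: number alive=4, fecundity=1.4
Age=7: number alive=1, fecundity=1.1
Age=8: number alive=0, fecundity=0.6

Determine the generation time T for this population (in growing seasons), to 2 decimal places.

lx = nx/n0 = nx/100: 1, 0.73, 0.43, 0.28, 0.18, 0.08, 0.04, 0.01, 0
lx·mx: 0, 0.803, 0.559, 0.196, 0.324, 0.088, 0.056, 0.011, 0 → R0 = 2.037
x·lx·mx: 0, 0.803, 1.118, 0.588, 1.296, 0.44, 0.336, 0.077, 0 → Σ = 4.658
T = 4.658 / 2.037 = 2.286696… → 2.29

2.29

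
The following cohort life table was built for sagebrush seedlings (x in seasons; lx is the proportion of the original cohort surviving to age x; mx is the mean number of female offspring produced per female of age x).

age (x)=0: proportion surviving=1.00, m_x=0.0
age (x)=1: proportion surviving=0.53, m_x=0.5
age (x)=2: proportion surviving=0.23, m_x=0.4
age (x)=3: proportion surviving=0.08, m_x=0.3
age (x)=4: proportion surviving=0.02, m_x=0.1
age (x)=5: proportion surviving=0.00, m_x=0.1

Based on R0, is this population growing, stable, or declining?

R0 = Σ lx·mx = 0 + 0.265 + 0.092 + 0.024 + 0.002 + 0 = 0.383
R0 < 1, so the population is declining.

declining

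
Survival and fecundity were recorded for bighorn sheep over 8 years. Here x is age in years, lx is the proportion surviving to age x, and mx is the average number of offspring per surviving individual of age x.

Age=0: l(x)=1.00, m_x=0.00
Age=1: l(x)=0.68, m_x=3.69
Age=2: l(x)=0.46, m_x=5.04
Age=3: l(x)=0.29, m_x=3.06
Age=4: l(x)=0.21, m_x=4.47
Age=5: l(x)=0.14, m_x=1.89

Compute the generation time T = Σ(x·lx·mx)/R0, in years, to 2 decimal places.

2.15

lx·mx: 0, 2.5092, 2.3184, 0.8874, 0.9387, 0.2646 → R0 = 6.9183
x·lx·mx: 0, 2.5092, 4.6368, 2.6622, 3.7548, 1.323 → Σ = 14.886
T = 14.886 / 6.9183 = 2.151685… → 2.15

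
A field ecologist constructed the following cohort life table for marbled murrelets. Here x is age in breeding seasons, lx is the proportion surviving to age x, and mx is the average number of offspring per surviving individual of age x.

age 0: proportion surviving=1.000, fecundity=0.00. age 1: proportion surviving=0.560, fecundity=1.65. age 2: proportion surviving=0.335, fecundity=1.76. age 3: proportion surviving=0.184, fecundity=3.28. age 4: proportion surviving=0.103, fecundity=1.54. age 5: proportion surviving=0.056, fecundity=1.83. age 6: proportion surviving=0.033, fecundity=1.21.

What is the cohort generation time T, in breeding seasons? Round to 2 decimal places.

2.19

lx·mx: 0, 0.924, 0.5896, 0.60352, 0.15862, 0.10248, 0.03993 → R0 = 2.41815
x·lx·mx: 0, 0.924, 1.1792, 1.81056, 0.63448, 0.5124, 0.23958 → Σ = 5.30022
T = 5.30022 / 2.41815 = 2.191849… → 2.19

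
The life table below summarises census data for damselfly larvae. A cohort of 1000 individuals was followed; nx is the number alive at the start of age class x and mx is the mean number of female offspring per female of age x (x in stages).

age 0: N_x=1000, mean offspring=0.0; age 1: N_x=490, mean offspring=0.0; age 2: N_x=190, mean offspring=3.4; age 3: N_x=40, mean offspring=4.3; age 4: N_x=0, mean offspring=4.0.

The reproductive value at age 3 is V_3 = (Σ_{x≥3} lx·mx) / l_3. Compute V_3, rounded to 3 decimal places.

lx = nx/n0 = nx/1000: 1, 0.49, 0.19, 0.04, 0
lx·mx for x ≥ 3: 0.172, 0 → sum = 0.172
V_3 = 0.172 / l_3 = 0.172 / 0.04 = 4.3 → 4.300

4.300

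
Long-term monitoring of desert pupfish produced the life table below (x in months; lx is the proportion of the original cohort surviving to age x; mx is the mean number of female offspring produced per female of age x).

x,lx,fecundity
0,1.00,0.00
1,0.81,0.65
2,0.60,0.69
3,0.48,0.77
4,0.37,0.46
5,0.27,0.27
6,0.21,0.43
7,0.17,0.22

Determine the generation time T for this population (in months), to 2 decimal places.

lx·mx: 0, 0.5265, 0.414, 0.3696, 0.1702, 0.0729, 0.0903, 0.0374 → R0 = 1.6809
x·lx·mx: 0, 0.5265, 0.828, 1.1088, 0.6808, 0.3645, 0.5418, 0.2618 → Σ = 4.3122
T = 4.3122 / 1.6809 = 2.565411… → 2.57

2.57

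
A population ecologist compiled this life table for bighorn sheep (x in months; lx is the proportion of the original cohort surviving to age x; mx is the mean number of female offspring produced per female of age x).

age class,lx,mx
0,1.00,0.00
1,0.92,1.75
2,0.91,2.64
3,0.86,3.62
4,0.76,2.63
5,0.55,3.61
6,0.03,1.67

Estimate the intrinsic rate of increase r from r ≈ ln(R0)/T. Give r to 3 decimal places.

0.792

R0 = Σ lx·mx = 0 + 1.61 + 2.4024 + 3.1132 + 1.9988 + 1.9855 + 0.0501 = 11.16
Σ x·lx·mx = 33.9777; T = 33.9777/11.16 = 3.0446…
r ≈ ln(R0)/T = ln(11.16)/3.0446… = 0.79233… → 0.792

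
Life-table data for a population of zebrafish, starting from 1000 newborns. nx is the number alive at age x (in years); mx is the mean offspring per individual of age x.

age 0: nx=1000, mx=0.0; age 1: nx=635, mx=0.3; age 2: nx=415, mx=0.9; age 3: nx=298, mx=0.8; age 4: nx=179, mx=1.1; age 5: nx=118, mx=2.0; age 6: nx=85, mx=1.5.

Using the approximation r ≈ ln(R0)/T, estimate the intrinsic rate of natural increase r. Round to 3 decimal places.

0.096

lx = nx/n0 = nx/1000: 1, 0.635, 0.415, 0.298, 0.179, 0.118, 0.085
R0 = Σ lx·mx = 0 + 0.1905 + 0.3735 + 0.2384 + 0.1969 + 0.236 + 0.1275 = 1.3628
Σ x·lx·mx = 4.3853; T = 4.3853/1.3628 = 3.21786…
r ≈ ln(R0)/T = ln(1.3628)/3.21786… = 0.09619… → 0.096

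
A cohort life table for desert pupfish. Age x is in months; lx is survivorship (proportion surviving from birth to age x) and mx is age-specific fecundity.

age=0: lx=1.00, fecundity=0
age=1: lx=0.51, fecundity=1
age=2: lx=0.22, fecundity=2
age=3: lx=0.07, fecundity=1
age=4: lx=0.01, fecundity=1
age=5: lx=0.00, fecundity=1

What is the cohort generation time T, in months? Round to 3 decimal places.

1.592

lx·mx: 0, 0.51, 0.44, 0.07, 0.01, 0 → R0 = 1.03
x·lx·mx: 0, 0.51, 0.88, 0.21, 0.04, 0 → Σ = 1.64
T = 1.64 / 1.03 = 1.592233… → 1.592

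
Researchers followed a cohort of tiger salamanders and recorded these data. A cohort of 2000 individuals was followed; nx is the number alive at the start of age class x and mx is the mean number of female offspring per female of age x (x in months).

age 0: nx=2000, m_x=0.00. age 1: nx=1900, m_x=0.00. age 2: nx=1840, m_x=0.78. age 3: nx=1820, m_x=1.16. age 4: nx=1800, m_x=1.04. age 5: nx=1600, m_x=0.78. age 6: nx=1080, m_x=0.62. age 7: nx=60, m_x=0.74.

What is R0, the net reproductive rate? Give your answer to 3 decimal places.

lx = nx/n0 = nx/2000: 1, 0.95, 0.92, 0.91, 0.9, 0.8, 0.54, 0.03
lx·mx by age: 0, 0, 0.7176, 1.0556, 0.936, 0.624, 0.3348, 0.0222
R0 = Σ lx·mx = 3.6902 → 3.690

3.690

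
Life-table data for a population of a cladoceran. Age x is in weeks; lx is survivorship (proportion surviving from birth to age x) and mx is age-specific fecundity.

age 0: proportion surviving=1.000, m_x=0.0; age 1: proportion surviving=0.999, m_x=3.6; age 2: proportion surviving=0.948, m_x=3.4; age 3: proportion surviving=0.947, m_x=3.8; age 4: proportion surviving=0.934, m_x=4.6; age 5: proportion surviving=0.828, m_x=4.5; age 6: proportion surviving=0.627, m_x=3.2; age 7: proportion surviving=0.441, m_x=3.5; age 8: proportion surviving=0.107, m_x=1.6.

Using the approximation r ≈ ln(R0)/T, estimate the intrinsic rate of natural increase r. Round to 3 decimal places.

R0 = Σ lx·mx = 0 + 3.5964 + 3.2232 + 3.5986 + 4.2964 + 3.726 + 2.0064 + 1.5435 + 0.1712 = 22.1617
Σ x·lx·mx = 80.8667; T = 80.8667/22.1617 = 3.64894…
r ≈ ln(R0)/T = ln(22.1617)/3.64894… = 0.84911… → 0.849

0.849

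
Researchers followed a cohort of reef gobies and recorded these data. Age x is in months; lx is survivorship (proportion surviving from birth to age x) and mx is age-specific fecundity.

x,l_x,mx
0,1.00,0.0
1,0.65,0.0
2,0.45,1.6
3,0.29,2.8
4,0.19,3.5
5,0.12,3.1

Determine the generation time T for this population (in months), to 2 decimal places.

lx·mx: 0, 0, 0.72, 0.812, 0.665, 0.372 → R0 = 2.569
x·lx·mx: 0, 0, 1.44, 2.436, 2.66, 1.86 → Σ = 8.396
T = 8.396 / 2.569 = 3.268198… → 3.27

3.27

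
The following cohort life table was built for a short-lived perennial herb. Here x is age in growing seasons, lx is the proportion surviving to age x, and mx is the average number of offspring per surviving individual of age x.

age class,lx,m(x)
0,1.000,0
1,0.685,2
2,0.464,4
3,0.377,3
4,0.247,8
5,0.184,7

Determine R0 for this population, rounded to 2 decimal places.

7.62

lx·mx by age: 0, 1.37, 1.856, 1.131, 1.976, 1.288
R0 = Σ lx·mx = 7.621 → 7.62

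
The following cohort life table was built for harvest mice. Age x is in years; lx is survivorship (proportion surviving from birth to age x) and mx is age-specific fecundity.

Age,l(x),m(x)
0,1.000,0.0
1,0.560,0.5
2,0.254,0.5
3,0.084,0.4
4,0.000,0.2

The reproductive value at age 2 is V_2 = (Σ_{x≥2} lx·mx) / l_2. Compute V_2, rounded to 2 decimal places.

lx·mx for x ≥ 2: 0.127, 0.0336, 0 → sum = 0.1606
V_2 = 0.1606 / l_2 = 0.1606 / 0.254 = 0.632283… → 0.63

0.63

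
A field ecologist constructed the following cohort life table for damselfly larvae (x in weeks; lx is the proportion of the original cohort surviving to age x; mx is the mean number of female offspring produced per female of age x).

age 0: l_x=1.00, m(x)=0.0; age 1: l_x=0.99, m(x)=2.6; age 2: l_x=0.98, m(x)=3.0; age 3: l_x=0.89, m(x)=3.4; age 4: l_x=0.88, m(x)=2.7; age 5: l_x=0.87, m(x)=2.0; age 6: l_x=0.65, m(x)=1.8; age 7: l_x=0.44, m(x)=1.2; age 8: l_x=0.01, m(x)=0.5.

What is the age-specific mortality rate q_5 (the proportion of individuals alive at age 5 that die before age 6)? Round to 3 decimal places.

0.253

q_5 = (l_5 − l_6) / l_5 = (0.87 − 0.65) / 0.87
     = 0.22 / 0.87 = 0.252874… → 0.253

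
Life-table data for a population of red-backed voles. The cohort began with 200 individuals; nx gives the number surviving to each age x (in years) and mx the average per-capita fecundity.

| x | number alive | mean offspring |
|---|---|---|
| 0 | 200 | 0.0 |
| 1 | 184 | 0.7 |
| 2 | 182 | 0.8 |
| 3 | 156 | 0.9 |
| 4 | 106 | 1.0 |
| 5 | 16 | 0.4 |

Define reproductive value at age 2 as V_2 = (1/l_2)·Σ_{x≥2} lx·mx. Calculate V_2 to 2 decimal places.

2.19

lx = nx/n0 = nx/200: 1, 0.92, 0.91, 0.78, 0.53, 0.08
lx·mx for x ≥ 2: 0.728, 0.702, 0.53, 0.032 → sum = 1.992
V_2 = 1.992 / l_2 = 1.992 / 0.91 = 2.189011… → 2.19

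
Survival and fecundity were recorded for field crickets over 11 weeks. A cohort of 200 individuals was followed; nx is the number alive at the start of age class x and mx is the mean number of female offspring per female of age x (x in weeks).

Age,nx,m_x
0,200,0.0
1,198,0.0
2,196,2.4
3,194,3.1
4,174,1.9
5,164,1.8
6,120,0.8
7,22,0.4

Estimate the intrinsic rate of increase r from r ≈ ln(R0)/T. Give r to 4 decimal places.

lx = nx/n0 = nx/200: 1, 0.99, 0.98, 0.97, 0.87, 0.82, 0.6, 0.11
R0 = Σ lx·mx = 0 + 0 + 2.352 + 3.007 + 1.653 + 1.476 + 0.48 + 0.044 = 9.012
Σ x·lx·mx = 30.905; T = 30.905/9.012 = 3.42932…
r ≈ ln(R0)/T = ln(9.012)/3.42932… = 0.641106… → 0.6411

0.6411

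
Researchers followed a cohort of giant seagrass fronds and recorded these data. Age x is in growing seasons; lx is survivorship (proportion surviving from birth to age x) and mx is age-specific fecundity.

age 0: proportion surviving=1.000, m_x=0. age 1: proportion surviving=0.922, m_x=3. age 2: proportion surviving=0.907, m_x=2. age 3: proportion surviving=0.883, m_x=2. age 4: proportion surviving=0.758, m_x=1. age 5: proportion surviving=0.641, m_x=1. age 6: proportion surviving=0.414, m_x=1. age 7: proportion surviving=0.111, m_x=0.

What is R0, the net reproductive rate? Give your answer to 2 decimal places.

lx·mx by age: 0, 2.766, 1.814, 1.766, 0.758, 0.641, 0.414, 0
R0 = Σ lx·mx = 8.159 → 8.16

8.16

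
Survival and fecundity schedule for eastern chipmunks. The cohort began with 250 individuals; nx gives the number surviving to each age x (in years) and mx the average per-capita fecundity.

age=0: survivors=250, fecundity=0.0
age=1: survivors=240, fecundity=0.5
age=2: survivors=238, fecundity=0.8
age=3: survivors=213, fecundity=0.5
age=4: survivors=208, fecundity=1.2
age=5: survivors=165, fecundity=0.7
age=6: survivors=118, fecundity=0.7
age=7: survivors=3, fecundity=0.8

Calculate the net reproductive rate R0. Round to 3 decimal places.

lx = nx/n0 = nx/250: 1, 0.96, 0.952, 0.852, 0.832, 0.66, 0.472, 0.012
lx·mx by age: 0, 0.48, 0.7616, 0.426, 0.9984, 0.462, 0.3304, 0.0096
R0 = Σ lx·mx = 3.468 → 3.468

3.468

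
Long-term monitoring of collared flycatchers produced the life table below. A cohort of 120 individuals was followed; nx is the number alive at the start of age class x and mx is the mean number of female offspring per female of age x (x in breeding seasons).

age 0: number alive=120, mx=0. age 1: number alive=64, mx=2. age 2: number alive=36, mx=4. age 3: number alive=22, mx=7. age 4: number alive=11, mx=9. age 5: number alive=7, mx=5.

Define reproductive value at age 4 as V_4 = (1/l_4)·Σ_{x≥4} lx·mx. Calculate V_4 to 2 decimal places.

12.18

lx = nx/n0 = nx/120: 1, 0.53333…, 0.3, 0.18333…, 0.09167…, 0.05833…
lx·mx for x ≥ 4: 0.825…, 0.291667… → sum = 1.116667…
V_4 = 1.116667… / l_4 = 1.116667… / 0.091667… = 12.181818… → 12.18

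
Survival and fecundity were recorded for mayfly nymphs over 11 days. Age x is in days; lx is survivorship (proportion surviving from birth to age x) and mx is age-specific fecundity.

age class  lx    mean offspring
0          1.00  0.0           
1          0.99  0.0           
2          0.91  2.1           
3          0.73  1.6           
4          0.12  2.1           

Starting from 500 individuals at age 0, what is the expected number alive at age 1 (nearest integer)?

Expected survivors = N0 · l_1 = 500 × 0.99 = 495 → 495

495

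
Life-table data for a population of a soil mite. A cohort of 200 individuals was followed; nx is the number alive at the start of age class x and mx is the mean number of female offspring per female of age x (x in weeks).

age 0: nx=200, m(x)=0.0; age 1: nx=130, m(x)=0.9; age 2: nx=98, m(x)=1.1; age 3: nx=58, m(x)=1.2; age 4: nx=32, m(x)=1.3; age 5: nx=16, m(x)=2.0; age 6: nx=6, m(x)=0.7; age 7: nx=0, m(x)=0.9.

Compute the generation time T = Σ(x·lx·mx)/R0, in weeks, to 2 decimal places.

2.40

lx = nx/n0 = nx/200: 1, 0.65, 0.49, 0.29, 0.16, 0.08, 0.03, 0
lx·mx: 0, 0.585, 0.539, 0.348, 0.208, 0.16, 0.021, 0 → R0 = 1.861
x·lx·mx: 0, 0.585, 1.078, 1.044, 0.832, 0.8, 0.126, 0 → Σ = 4.465
T = 4.465 / 1.861 = 2.399248… → 2.40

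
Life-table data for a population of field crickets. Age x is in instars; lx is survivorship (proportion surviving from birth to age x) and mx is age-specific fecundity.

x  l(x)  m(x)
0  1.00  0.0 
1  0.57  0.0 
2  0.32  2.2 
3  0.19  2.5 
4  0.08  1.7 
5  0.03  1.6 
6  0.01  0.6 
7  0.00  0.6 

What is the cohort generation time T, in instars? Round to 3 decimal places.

2.668

lx·mx: 0, 0, 0.704, 0.475, 0.136, 0.048, 0.006, 0 → R0 = 1.369
x·lx·mx: 0, 0, 1.408, 1.425, 0.544, 0.24, 0.036, 0 → Σ = 3.653
T = 3.653 / 1.369 = 2.668371… → 2.668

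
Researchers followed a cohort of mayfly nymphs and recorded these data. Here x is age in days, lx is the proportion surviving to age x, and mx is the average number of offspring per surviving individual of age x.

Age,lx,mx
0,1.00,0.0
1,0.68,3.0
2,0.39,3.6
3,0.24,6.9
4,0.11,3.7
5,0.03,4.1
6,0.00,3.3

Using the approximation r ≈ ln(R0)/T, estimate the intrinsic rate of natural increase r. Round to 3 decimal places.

0.807

R0 = Σ lx·mx = 0 + 2.04 + 1.404 + 1.656 + 0.407 + 0.123 + 0 = 5.63
Σ x·lx·mx = 12.059; T = 12.059/5.63 = 2.14192…
r ≈ ln(R0)/T = ln(5.63)/2.14192… = 0.8068… → 0.807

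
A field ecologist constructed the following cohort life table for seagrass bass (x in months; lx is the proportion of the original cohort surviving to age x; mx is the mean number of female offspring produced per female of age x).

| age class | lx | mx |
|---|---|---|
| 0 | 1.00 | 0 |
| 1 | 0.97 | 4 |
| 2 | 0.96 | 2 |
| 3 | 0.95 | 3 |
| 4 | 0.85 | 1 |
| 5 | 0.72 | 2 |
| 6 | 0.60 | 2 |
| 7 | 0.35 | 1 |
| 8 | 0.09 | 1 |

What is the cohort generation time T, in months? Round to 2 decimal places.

lx·mx: 0, 3.88, 1.92, 2.85, 0.85, 1.44, 1.2, 0.35, 0.09 → R0 = 12.58
x·lx·mx: 0, 3.88, 3.84, 8.55, 3.4, 7.2, 7.2, 2.45, 0.72 → Σ = 37.24
T = 37.24 / 12.58 = 2.960254… → 2.96

2.96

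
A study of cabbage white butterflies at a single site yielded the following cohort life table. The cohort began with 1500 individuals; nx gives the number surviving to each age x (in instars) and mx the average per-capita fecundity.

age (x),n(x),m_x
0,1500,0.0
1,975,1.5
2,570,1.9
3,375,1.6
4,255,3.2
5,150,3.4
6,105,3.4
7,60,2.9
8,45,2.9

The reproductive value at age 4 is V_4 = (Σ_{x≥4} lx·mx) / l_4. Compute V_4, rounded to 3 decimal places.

lx = nx/n0 = nx/1500: 1, 0.65, 0.38, 0.25, 0.17, 0.1, 0.07, 0.04, 0.03
lx·mx for x ≥ 4: 0.544, 0.34, 0.238, 0.116, 0.087 → sum = 1.325
V_4 = 1.325 / l_4 = 1.325 / 0.17 = 7.794118… → 7.794

7.794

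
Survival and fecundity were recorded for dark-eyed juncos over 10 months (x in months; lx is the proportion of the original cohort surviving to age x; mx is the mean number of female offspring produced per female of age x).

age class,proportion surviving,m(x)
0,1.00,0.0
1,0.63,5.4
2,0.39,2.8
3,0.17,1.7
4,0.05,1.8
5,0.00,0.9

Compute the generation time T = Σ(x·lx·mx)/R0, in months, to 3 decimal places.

lx·mx: 0, 3.402, 1.092, 0.289, 0.09, 0 → R0 = 4.873
x·lx·mx: 0, 3.402, 2.184, 0.867, 0.36, 0 → Σ = 6.813
T = 6.813 / 4.873 = 1.398112… → 1.398

1.398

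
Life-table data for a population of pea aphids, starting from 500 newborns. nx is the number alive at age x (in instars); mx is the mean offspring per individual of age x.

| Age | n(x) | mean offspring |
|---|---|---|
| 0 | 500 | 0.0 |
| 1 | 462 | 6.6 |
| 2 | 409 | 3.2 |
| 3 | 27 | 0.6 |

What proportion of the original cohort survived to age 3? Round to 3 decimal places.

l_3 = n_3/n_0 = 27/500 = 0.054 → 0.054

0.054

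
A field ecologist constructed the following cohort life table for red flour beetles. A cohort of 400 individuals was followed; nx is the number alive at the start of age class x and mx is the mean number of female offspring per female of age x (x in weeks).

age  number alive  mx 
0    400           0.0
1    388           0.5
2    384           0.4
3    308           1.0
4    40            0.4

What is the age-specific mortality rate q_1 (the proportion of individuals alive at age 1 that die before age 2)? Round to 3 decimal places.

0.010

lx = nx/n0 = nx/400: 1, 0.97, 0.96, 0.77, 0.1
q_1 = (l_1 − l_2) / l_1 = (0.97 − 0.96) / 0.97
     = 0.01 / 0.97 = 0.010309… → 0.010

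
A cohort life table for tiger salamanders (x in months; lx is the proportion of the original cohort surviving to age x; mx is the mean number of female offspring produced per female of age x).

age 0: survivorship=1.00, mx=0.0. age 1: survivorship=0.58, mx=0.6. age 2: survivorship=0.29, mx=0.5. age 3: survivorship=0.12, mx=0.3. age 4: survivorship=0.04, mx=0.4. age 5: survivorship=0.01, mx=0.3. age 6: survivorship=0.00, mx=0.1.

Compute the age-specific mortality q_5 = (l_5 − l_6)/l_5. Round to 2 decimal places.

1.00

q_5 = (l_5 − l_6) / l_5 = (0.01 − 0) / 0.01
     = 0.01 / 0.01 = 1 → 1.00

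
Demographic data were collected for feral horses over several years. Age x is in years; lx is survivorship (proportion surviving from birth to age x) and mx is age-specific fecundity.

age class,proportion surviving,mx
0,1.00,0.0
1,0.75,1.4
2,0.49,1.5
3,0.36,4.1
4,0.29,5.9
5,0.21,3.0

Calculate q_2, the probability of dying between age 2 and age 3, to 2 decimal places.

0.27

q_2 = (l_2 − l_3) / l_2 = (0.49 − 0.36) / 0.49
     = 0.13 / 0.49 = 0.265306… → 0.27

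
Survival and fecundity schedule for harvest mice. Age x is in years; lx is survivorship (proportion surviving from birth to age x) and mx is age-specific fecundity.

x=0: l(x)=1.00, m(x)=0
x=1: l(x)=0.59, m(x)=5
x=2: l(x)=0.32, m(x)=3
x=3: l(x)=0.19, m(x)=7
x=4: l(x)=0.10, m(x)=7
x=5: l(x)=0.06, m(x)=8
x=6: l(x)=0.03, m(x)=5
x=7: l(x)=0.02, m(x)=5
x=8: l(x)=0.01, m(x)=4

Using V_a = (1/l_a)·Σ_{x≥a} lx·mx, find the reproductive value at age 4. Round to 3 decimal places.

14.700

lx·mx for x ≥ 4: 0.7, 0.48, 0.15, 0.1, 0.04 → sum = 1.47
V_4 = 1.47 / l_4 = 1.47 / 0.1 = 14.7 → 14.700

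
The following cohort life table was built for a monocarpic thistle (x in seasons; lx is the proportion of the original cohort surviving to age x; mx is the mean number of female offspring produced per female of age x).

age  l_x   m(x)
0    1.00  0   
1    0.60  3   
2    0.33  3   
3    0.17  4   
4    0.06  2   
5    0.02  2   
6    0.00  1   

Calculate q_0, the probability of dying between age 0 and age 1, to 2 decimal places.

q_0 = (l_0 − l_1) / l_0 = (1 − 0.6) / 1
     = 0.4 / 1 = 0.4 → 0.40

0.40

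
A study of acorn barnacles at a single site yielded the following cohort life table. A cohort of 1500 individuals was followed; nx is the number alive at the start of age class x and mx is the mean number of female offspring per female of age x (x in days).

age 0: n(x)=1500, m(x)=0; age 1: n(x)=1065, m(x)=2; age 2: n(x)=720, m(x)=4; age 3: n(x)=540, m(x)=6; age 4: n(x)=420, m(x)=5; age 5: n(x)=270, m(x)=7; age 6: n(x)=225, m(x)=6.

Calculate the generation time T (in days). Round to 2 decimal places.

lx = nx/n0 = nx/1500: 1, 0.71, 0.48, 0.36, 0.28, 0.18, 0.15
lx·mx: 0, 1.42, 1.92, 2.16, 1.4, 1.26, 0.9 → R0 = 9.06
x·lx·mx: 0, 1.42, 3.84, 6.48, 5.6, 6.3, 5.4 → Σ = 29.04
T = 29.04 / 9.06 = 3.205298… → 3.21

3.21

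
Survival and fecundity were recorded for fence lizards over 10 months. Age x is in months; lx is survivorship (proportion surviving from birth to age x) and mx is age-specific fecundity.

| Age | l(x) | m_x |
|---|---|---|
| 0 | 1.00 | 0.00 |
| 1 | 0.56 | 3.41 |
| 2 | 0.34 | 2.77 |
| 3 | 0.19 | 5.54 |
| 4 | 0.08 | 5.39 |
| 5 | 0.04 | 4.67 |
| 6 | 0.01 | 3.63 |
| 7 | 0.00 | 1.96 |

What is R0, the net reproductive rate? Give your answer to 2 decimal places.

lx·mx by age: 0, 1.9096, 0.9418, 1.0526, 0.4312, 0.1868, 0.0363, 0
R0 = Σ lx·mx = 4.5583 → 4.56

4.56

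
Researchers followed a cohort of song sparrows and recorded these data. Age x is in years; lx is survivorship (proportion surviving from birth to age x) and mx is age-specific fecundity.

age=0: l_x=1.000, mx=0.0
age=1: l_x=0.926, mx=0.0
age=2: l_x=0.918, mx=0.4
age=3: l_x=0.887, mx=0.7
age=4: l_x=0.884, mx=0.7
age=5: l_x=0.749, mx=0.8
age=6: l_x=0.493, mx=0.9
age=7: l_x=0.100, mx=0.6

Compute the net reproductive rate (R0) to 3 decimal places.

2.710

lx·mx by age: 0, 0, 0.3672, 0.6209, 0.6188, 0.5992, 0.4437, 0.06
R0 = Σ lx·mx = 2.7098 → 2.710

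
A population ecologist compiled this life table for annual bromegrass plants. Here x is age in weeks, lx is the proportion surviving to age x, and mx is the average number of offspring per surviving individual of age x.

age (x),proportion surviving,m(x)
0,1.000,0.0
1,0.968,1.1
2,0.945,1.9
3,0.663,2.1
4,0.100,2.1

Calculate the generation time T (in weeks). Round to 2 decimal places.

2.17

lx·mx: 0, 1.0648, 1.7955, 1.3923, 0.21 → R0 = 4.4626
x·lx·mx: 0, 1.0648, 3.591, 4.1769, 0.84 → Σ = 9.6727
T = 9.6727 / 4.4626 = 2.167503… → 2.17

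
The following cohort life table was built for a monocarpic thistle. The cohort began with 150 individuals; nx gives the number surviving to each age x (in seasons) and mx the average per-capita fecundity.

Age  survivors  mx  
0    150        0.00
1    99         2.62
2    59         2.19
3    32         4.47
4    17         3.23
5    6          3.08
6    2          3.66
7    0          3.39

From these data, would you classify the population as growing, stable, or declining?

growing

lx = nx/n0 = nx/150: 1, 0.66, 0.39333…, 0.21333…, 0.11333…, 0.04, 0.01333…, 0
R0 = Σ lx·mx = 0 + 1.7292 + 0.8614… + 0.9536… + 0.366067… + 0.1232 + 0.0488… + 0 = 4.082267…
R0 > 1, so the population is growing.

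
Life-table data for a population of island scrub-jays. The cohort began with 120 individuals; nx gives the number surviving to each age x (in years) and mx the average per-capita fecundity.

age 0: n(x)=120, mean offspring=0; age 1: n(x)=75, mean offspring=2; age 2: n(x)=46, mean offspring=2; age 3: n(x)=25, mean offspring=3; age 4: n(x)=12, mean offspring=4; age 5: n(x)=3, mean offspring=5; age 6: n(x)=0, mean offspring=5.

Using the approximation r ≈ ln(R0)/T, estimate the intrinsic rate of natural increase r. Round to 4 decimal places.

lx = nx/n0 = nx/120: 1, 0.625, 0.38333…, 0.20833…, 0.1, 0.025, 0
R0 = Σ lx·mx = 0 + 1.25 + 0.76667… + 0.625… + 0.4 + 0.125 + 0 = 3.166667…
Σ x·lx·mx = 6.883333…; T = 6.883333…/3.166667… = 2.17368…
r ≈ ln(R0)/T = ln(3.166667…)/2.17368… = 0.530288… → 0.5303

0.5303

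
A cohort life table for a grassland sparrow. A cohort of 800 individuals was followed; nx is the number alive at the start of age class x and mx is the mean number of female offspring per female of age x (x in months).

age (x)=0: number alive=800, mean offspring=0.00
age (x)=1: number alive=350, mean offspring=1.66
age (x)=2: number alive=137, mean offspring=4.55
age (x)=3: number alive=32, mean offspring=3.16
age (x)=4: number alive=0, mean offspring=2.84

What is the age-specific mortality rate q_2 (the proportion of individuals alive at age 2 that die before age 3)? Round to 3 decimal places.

lx = nx/n0 = nx/800: 1, 0.4375, 0.17125, 0.04, 0
q_2 = (l_2 − l_3) / l_2 = (0.17125 − 0.04) / 0.17125
     = 0.13125 / 0.17125 = 0.766423… → 0.766

0.766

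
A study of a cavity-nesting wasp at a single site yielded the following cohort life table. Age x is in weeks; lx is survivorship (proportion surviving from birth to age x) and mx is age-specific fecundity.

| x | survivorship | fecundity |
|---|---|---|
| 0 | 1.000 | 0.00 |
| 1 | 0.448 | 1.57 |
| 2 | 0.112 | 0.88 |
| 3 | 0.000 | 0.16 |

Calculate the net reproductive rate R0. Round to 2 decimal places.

0.80

lx·mx by age: 0, 0.70336, 0.09856, 0
R0 = Σ lx·mx = 0.80192 → 0.80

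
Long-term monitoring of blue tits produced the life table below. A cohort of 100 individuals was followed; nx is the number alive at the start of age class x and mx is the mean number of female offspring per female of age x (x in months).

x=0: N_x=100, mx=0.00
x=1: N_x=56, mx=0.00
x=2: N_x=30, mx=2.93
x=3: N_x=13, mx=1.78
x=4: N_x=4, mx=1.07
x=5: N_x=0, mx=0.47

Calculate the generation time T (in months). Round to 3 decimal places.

lx = nx/n0 = nx/100: 1, 0.56, 0.3, 0.13, 0.04, 0
lx·mx: 0, 0, 0.879, 0.2314, 0.0428, 0 → R0 = 1.1532
x·lx·mx: 0, 0, 1.758, 0.6942, 0.1712, 0 → Σ = 2.6234
T = 2.6234 / 1.1532 = 2.274887… → 2.275

2.275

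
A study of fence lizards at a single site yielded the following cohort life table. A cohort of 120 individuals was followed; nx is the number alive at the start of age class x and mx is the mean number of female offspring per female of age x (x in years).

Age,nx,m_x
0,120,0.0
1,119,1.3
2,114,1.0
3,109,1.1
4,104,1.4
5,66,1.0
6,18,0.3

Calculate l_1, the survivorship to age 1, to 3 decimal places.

l_1 = n_1/n_0 = 119/120 = 0.991667… → 0.992

0.992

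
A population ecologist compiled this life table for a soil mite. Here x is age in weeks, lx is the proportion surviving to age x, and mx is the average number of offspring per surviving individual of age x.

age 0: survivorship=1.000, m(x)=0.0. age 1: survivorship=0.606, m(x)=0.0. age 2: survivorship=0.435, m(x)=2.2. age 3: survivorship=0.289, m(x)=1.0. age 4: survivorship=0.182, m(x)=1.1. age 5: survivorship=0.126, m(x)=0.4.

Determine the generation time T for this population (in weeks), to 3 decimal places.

2.562

lx·mx: 0, 0, 0.957, 0.289, 0.2002, 0.0504 → R0 = 1.4966
x·lx·mx: 0, 0, 1.914, 0.867, 0.8008, 0.252 → Σ = 3.8338
T = 3.8338 / 1.4966 = 2.561673… → 2.562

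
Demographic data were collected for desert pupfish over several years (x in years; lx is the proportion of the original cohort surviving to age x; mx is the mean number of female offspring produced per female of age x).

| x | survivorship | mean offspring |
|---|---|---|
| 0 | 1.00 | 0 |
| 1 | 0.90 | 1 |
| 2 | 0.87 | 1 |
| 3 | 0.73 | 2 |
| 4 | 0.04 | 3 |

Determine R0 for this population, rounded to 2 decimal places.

3.35

lx·mx by age: 0, 0.9, 0.87, 1.46, 0.12
R0 = Σ lx·mx = 3.35 → 3.35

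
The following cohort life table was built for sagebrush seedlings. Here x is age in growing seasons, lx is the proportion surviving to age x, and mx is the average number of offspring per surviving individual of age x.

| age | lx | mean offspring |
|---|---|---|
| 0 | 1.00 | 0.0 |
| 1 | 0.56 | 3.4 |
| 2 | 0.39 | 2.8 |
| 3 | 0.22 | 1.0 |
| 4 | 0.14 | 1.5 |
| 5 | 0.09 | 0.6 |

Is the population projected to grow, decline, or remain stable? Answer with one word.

R0 = Σ lx·mx = 0 + 1.904 + 1.092 + 0.22 + 0.21 + 0.054 = 3.48
R0 > 1, so the population is growing.

growing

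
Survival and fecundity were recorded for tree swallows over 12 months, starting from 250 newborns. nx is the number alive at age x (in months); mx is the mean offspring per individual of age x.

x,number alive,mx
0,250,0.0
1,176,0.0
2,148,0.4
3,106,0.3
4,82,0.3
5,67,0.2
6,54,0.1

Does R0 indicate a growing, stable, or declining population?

declining

lx = nx/n0 = nx/250: 1, 0.704, 0.592, 0.424, 0.328, 0.268, 0.216
R0 = Σ lx·mx = 0 + 0 + 0.2368 + 0.1272 + 0.0984 + 0.0536 + 0.0216 = 0.5376
R0 < 1, so the population is declining.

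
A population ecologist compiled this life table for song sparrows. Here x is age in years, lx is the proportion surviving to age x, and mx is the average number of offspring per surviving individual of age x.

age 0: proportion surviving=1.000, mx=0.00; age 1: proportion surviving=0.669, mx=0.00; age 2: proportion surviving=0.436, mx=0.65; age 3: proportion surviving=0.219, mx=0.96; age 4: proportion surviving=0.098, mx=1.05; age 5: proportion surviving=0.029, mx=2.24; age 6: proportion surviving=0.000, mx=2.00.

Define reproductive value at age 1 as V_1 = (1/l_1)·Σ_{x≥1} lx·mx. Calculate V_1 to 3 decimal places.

0.989

lx·mx for x ≥ 1: 0, 0.2834, 0.21024, 0.1029, 0.06496, 0 → sum = 0.6615
V_1 = 0.6615 / l_1 = 0.6615 / 0.669 = 0.988789… → 0.989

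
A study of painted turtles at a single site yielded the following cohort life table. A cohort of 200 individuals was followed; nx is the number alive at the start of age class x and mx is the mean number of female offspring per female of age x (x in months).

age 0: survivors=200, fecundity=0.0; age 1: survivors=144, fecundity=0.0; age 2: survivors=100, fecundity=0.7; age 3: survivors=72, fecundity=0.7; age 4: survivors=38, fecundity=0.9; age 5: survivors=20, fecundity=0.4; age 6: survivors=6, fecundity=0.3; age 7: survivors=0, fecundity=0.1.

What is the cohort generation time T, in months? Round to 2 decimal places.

2.91

lx = nx/n0 = nx/200: 1, 0.72, 0.5, 0.36, 0.19, 0.1, 0.03, 0
lx·mx: 0, 0, 0.35, 0.252, 0.171, 0.04, 0.009, 0 → R0 = 0.822
x·lx·mx: 0, 0, 0.7, 0.756, 0.684, 0.2, 0.054, 0 → Σ = 2.394
T = 2.394 / 0.822 = 2.912409… → 2.91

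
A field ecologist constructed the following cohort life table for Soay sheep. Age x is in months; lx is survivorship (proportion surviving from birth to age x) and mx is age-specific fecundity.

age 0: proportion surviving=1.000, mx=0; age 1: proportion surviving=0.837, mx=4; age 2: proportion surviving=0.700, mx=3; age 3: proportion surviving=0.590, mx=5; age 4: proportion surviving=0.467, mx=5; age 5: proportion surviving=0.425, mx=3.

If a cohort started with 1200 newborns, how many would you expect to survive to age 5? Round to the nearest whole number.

510

Expected survivors = N0 · l_5 = 1200 × 0.425 = 510 → 510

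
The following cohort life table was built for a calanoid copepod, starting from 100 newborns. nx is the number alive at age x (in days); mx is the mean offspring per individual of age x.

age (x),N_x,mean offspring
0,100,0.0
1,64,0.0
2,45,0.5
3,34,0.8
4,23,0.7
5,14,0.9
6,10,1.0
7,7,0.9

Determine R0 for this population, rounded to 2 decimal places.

0.95

lx = nx/n0 = nx/100: 1, 0.64, 0.45, 0.34, 0.23, 0.14, 0.1, 0.07
lx·mx by age: 0, 0, 0.225, 0.272, 0.161, 0.126, 0.1, 0.063
R0 = Σ lx·mx = 0.947 → 0.95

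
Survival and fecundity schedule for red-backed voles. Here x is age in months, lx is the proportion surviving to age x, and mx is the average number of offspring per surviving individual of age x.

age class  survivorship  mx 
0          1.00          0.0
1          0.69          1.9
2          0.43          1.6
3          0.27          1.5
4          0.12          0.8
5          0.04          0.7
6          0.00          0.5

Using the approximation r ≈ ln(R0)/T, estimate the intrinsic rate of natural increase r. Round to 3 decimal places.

0.530

R0 = Σ lx·mx = 0 + 1.311 + 0.688 + 0.405 + 0.096 + 0.028 + 0 = 2.528
Σ x·lx·mx = 4.426; T = 4.426/2.528 = 1.75079…
r ≈ ln(R0)/T = ln(2.528)/1.75079… = 0.52972… → 0.530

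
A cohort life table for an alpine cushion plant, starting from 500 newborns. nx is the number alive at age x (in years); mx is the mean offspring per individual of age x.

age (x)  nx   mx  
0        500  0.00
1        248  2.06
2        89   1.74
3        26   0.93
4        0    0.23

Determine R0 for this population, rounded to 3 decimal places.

lx = nx/n0 = nx/500: 1, 0.496, 0.178, 0.052, 0
lx·mx by age: 0, 1.02176, 0.30972, 0.04836, 0
R0 = Σ lx·mx = 1.37984 → 1.380

1.380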